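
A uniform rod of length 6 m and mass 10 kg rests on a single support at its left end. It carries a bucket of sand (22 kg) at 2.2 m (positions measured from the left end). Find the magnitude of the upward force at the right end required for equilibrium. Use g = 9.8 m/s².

Take moments about the left end.
Beam weight: 10 × 9.8 = 98 N down at 3 m → arm 3 m, τ = 98 × 3 = 294 N·m clockwise.
Bucket of sand: 22 × 9.8 = 215.6 N down at 2.2 m → arm 2.2 m, τ = 215.6 × 2.2 = 474.3 N·m clockwise.
Net moment of the loads = 768.3 N·m clockwise.
The upward force F acts at the right end, arm 6 m, giving F × 6 counterclockwise.
Setting net torque to zero: F × 6 = 768.3 → F = 768.3 / 6 = 128 N.

F ≈ 128 N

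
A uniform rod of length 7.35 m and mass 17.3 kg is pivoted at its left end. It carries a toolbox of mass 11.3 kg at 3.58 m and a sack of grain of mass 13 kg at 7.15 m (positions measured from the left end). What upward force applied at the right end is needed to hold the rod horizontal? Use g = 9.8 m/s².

Choose the left end as the axis so the unknown pivot reaction has zero arm there.
Beam weight: 17.3 × 9.8 = 169.5 N down at 3.675 m → arm 3.675 m, τ = 169.5 × 3.675 = 622.9 N·m clockwise.
Toolbox: 11.3 × 9.8 = 110.7 N down at 3.58 m → arm 3.58 m, τ = 110.7 × 3.58 = 396.3 N·m clockwise.
Sack of grain: 13 × 9.8 = 127.4 N down at 7.15 m → arm 7.15 m, τ = 127.4 × 7.15 = 910.9 N·m clockwise.
Net moment of the loads = 1930 N·m clockwise.
The upward force F acts at the right end, arm 7.35 m, giving F × 7.35 counterclockwise.
Balancing moments: F × 7.35 = 1930, giving F = 1930 / 7.35 = 263 N.

F ≈ 263 N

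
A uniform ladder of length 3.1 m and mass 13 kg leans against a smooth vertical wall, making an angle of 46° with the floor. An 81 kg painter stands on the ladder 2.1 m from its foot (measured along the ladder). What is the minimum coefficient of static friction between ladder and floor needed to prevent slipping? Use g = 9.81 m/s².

Taking torques about the foot of the ladder:
Ladder weight 13×9.81 = 127.5 N acts at 1.55 m along the ladder; its horizontal arm is 1.55·cos46° = 1.077 m → τ = 137.3 N·m clockwise.
Painter: 81×9.81 = 794.6 N at 2.1 m → arm 1.459 m → τ = 1159 N·m clockwise.
Wall normal N acts horizontally at the top; its moment arm is the height L sinθ = 3.1·sin46° = 2.23 m, counterclockwise.
Στ = 0 ⇒ N × 2.23 = 1296 ⇒ N = 581.2 N.
ΣFx = 0 ⇒ f = N_wall = 581.2 N. ΣFy = 0 ⇒ N_floor = 922.1 N.
μ_min = f / N_floor = 581.2 / 922.1 = 0.63.

μ_min ≈ 0.63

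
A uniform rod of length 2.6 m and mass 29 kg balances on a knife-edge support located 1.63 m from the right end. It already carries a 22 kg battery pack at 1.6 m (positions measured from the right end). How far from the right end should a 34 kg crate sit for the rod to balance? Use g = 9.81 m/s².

Choose the knife-edge support (at 1.63 m from the right end) as the axis so the support reaction has zero arm there.
Beam weight: 29 × 9.81 = 284.5 N down at 1.3 m → arm 0.33 m, τ = 284.5 × 0.33 = 93.89 N·m clockwise.
Battery pack: 22 × 9.81 = 215.8 N down at 1.6 m → arm 0.03 m, τ = 215.8 × 0.03 = 6.474 N·m clockwise.
Net moment of existing loads = 100.4 N·m clockwise.
The crate weighs 34 × 9.81 = 333.5 N and must supply an equal counterclockwise moment, so its lever arm about the knife-edge support is 100.4 / 333.5 = 0.301 m.
That puts it at 1.63 + 0.301 = 1.93 m from the right end.

x ≈ 1.93 m from the right end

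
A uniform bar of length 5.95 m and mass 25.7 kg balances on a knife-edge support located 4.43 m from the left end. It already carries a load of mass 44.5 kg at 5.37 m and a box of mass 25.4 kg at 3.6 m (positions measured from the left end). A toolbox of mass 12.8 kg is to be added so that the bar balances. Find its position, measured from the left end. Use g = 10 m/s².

x ≈ 5.73 m from the left end

About the knife-edge support (at 4.43 m from the left end):
Beam weight: 25.7 × 10 = 257 N down at 2.975 m → arm 1.455 m, τ = 257 × 1.455 = 373.9 N·m counterclockwise.
Load: 44.5 × 10 = 445 N down at 5.37 m → arm 0.94 m, τ = 445 × 0.94 = 418.3 N·m clockwise.
Box: 25.4 × 10 = 254 N down at 3.6 m → arm 0.83 m, τ = 254 × 0.83 = 210.8 N·m counterclockwise.
Net moment of existing loads = 166.4 N·m counterclockwise.
The toolbox weighs 12.8 × 10 = 128 N and must supply an equal clockwise moment, so its lever arm about the knife-edge support is 166.4 / 128 = 1.3 m.
That puts it at 4.43 + 1.3 = 5.73 m from the left end.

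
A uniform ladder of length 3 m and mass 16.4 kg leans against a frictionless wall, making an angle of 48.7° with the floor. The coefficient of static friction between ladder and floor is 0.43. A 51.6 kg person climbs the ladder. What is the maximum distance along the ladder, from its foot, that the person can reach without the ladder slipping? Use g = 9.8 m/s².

Take moments about the foot of the ladder.
Ladder weight 16.4×9.8 = 160.7 N acts at 1.5 m along the ladder; its horizontal arm is 1.5·cos48.7° = 0.99 m → τ = 159.1 N·m clockwise.
Person weight 51.6×9.8 = 505.7 N at distance d → arm d·cos48.7° → τ = 505.7·d·0.66 clockwise.
Wall normal N at the top has arm L sinθ = 2.254 m counterclockwise, so Στ = 0 gives N·2.254 = 159.1 + 333.8·d.
ΣFy = 0 ⇒ N_floor = 666.4 N, so the maximum friction is μ_s·N_floor = 0.43×666.4 = 286.6 N. ΣFx = 0 ⇒ N_wall = f, so at the slipping point N = 286.6 N.
Substituting: 286.6×2.254 = 159.1 + 333.8·d ⇒ d = (646 − 159.1) / 333.8 = 1.46 m.

d ≈ 1.46 m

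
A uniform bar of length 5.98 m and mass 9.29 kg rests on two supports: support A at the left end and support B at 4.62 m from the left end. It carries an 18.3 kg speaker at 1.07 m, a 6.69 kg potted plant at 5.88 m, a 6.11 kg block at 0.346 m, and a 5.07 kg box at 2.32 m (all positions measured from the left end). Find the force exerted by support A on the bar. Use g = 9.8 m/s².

Choose support B as the axis so its reaction then has zero moment arm.
Beam weight: 9.29 × 9.8 = 91.04 N down at 2.99 m → arm 1.63 m, τ = 91.04 × 1.63 = 148.4 N·m counterclockwise.
Speaker: 18.3 × 9.8 = 179.3 N down at 1.07 m → arm 3.55 m, τ = 179.3 × 3.55 = 636.5 N·m counterclockwise.
Potted plant: 6.69 × 9.8 = 65.56 N down at 5.88 m → arm 1.26 m, τ = 65.56 × 1.26 = 82.61 N·m clockwise.
Block: 6.11 × 9.8 = 59.88 N down at 0.346 m → arm 4.274 m, τ = 59.88 × 4.274 = 255.9 N·m counterclockwise.
Box: 5.07 × 9.8 = 49.69 N down at 2.32 m → arm 2.3 m, τ = 49.69 × 2.3 = 114.3 N·m counterclockwise.
Net load moment about support B = 1072 N·m counterclockwise.
Reaction R at support A is upward at 0 m, arm 4.62 m → moment R × 4.62 clockwise.
Στ = 0 ⇒ R × 4.62 = 1072 ⇒ R = 232 N.

R_A ≈ 232 N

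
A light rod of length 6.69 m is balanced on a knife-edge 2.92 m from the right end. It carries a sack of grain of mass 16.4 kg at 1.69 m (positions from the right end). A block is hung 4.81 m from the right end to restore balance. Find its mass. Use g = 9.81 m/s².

Take moments about the knife-edge (at 2.92 m from the right end).
Sack of grain: 16.4 × 9.81 = 160.9 N down at 1.69 m → arm 1.23 m, τ = 160.9 × 1.23 = 197.9 N·m clockwise.
Net moment of known loads = 197.9 N·m clockwise.
An unknown mass m at 4.81 m has arm 1.89 m; its moment is m·g·1.89 counterclockwise.
Setting net torque to zero: m × 9.81 × 1.89 = 197.9 → m = 197.9 / (9.81 × 1.89) = 10.7 kg.

m ≈ 10.7 kg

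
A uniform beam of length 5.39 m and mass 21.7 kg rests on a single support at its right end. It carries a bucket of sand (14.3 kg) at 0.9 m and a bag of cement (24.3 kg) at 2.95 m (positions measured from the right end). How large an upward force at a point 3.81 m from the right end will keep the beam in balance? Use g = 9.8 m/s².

F ≈ 368 N

Take moments about the right end.
Beam weight: 21.7 × 9.8 = 212.7 N down at 2.695 m → arm 2.695 m, τ = 212.7 × 2.695 = 573.2 N·m counterclockwise.
Bucket of sand: 14.3 × 9.8 = 140.1 N down at 0.9 m → arm 0.9 m, τ = 140.1 × 0.9 = 126.1 N·m counterclockwise.
Bag of cement: 24.3 × 9.8 = 238.1 N down at 2.95 m → arm 2.95 m, τ = 238.1 × 2.95 = 702.4 N·m counterclockwise.
Net moment of the loads = 1402 N·m counterclockwise.
The upward force F acts at a point 3.81 m from the right end, arm 3.81 m, giving F × 3.81 clockwise.
Balancing moments: F × 3.81 = 1402, giving F = 1402 / 3.81 = 368 N.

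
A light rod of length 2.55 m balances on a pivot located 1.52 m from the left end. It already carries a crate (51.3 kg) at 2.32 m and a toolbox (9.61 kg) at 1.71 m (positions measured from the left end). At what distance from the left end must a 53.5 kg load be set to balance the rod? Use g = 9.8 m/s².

x ≈ 0.719 m from the left end

About the pivot (at 1.52 m from the left end):
Crate: 51.3 × 9.8 = 502.7 N down at 2.32 m → arm 0.8 m, τ = 502.7 × 0.8 = 402.2 N·m clockwise.
Toolbox: 9.61 × 9.8 = 94.18 N down at 1.71 m → arm 0.19 m, τ = 94.18 × 0.19 = 17.89 N·m clockwise.
Net moment of existing loads = 420.1 N·m clockwise.
The load weighs 53.5 × 9.8 = 524.3 N and must supply an equal counterclockwise moment, so its lever arm about the pivot is 420.1 / 524.3 = 0.801 m.
That puts it at 1.52 − 0.801 = 0.719 m from the left end.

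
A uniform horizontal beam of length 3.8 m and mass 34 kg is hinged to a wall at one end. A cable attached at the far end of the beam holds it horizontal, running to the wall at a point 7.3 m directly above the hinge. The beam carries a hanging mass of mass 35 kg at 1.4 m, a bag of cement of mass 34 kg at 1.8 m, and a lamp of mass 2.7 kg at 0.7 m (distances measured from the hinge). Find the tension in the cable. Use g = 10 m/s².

T ≈ 524 N

Sum moments about the hinge (the unknown hinge reaction has zero arm there).
Beam weight: 34 × 10 = 340 N down at 1.9 m → arm 1.9 m, τ = 340 × 1.9 = 646 N·m clockwise.
Hanging mass: 35 × 10 = 350 N down at 1.4 m → arm 1.4 m, τ = 350 × 1.4 = 490 N·m clockwise.
Bag of cement: 34 × 10 = 340 N down at 1.8 m → arm 1.8 m, τ = 340 × 1.8 = 612 N·m clockwise.
Lamp: 2.7 × 10 = 27 N down at 0.7 m → arm 0.7 m, τ = 27 × 0.7 = 18.9 N·m clockwise.
Total clockwise load moment = 1767 N·m.
The cable tension T acts at 3.8 m; only its component perpendicular to the beam, T sinθ, produces torque. sinθ = h/√(h²+d²) = 7.3/√(7.3²+3.8²) = 0.887.
Setting net torque to zero: T × 3.8 × 0.887 = 1767 → T = 1767 / 3.371 = 524 N.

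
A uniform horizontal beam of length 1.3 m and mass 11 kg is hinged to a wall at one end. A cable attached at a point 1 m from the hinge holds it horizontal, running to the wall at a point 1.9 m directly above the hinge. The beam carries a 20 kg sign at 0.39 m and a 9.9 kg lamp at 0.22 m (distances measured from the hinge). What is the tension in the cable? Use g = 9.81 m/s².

Choose the hinge as the axis so the unknown hinge reaction has zero arm there.
Beam weight: 11 × 9.81 = 107.9 N down at 0.65 m → arm 0.65 m, τ = 107.9 × 0.65 = 70.14 N·m clockwise.
Sign: 20 × 9.81 = 196.2 N down at 0.39 m → arm 0.39 m, τ = 196.2 × 0.39 = 76.52 N·m clockwise.
Lamp: 9.9 × 9.81 = 97.12 N down at 0.22 m → arm 0.22 m, τ = 97.12 × 0.22 = 21.37 N·m clockwise.
Total clockwise load moment = 168 N·m.
The cable tension T acts at 1 m; only its component perpendicular to the beam, T sinθ, produces torque. sinθ = h/√(h²+d²) = 1.9/√(1.9²+1²) = 0.8849.
Setting net torque to zero: T × 1 × 0.8849 = 168 → T = 168 / 0.8849 = 190 N.

T ≈ 190 N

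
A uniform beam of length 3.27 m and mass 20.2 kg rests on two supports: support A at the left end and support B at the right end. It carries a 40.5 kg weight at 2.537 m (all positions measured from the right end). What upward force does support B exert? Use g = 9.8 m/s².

R_B ≈ 188 N

Taking torques about support A:
Beam weight: 20.2 × 9.8 = 198 N down at 1.635 m → arm 1.635 m, τ = 198 × 1.635 = 323.7 N·m clockwise.
Weight: 40.5 × 9.8 = 396.9 N down at 2.537 m → arm 0.733 m, τ = 396.9 × 0.733 = 290.9 N·m clockwise.
Net load moment about support A = 614.6 N·m clockwise.
Reaction R at support B is upward at 0 m, arm 3.27 m → moment R × 3.27 counterclockwise.
Balancing moments: R × 3.27 = 614.6, giving R = 188 N.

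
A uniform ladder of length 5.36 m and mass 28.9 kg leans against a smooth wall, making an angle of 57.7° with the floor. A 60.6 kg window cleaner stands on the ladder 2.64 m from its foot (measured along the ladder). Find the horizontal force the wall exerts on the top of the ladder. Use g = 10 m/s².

About the foot of the ladder:
Ladder weight 28.9×10 = 289 N acts at 2.68 m along the ladder; its horizontal arm is 2.68·cos57.7° = 1.432 m → τ = 413.8 N·m clockwise.
Window cleaner: 60.6×10 = 606 N at 2.64 m → arm 1.411 m → τ = 855.1 N·m clockwise.
Wall normal N acts horizontally at the top; its moment arm is the height L sinθ = 5.36·sin57.7° = 4.531 m, counterclockwise.
Balancing moments: N × 4.531 = 1269, giving N = 280 N.

N_wall ≈ 280 N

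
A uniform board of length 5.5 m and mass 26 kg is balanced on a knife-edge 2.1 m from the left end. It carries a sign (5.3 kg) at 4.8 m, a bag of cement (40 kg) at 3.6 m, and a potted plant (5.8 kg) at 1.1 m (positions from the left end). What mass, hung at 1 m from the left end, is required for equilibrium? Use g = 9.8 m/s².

m ≈ 77.6 kg

Choose the knife-edge (at 2.1 m from the left end) as the axis so the support reaction has zero arm there.
Beam weight: 26 × 9.8 = 254.8 N down at 2.75 m → arm 0.65 m, τ = 254.8 × 0.65 = 165.6 N·m clockwise.
Sign: 5.3 × 9.8 = 51.94 N down at 4.8 m → arm 2.7 m, τ = 51.94 × 2.7 = 140.2 N·m clockwise.
Bag of cement: 40 × 9.8 = 392 N down at 3.6 m → arm 1.5 m, τ = 392 × 1.5 = 588 N·m clockwise.
Potted plant: 5.8 × 9.8 = 56.84 N down at 1.1 m → arm 1 m, τ = 56.84 × 1 = 56.84 N·m counterclockwise.
Net moment of known loads = 837 N·m clockwise.
An unknown mass m at 1 m has arm 1.1 m; its moment is m·g·1.1 counterclockwise.
Στ = 0 ⇒ m × 9.8 × 1.1 = 837 ⇒ m = 837 / (9.8 × 1.1) = 77.6 kg.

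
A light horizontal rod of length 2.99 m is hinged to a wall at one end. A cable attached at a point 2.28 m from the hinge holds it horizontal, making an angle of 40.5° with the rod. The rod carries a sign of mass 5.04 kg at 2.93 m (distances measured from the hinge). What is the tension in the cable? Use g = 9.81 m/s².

Choose the hinge as the axis so the unknown hinge reaction has zero arm there.
Sign: 5.04 × 9.81 = 49.44 N down at 2.93 m → arm 2.93 m, τ = 49.44 × 2.93 = 144.9 N·m clockwise.
Total clockwise load moment = 144.9 N·m.
The cable tension T acts at 2.28 m; only its component perpendicular to the rod, T sinθ, produces torque. sin 40.5° = 0.6494.
Στ = 0 ⇒ T × 2.28 × 0.6494 = 144.9 ⇒ T = 144.9 / 1.481 = 97.8 N.

T ≈ 97.8 N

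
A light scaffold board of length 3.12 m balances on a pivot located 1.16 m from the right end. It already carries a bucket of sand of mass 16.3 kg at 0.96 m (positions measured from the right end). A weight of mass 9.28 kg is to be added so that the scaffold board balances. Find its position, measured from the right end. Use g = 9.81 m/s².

x ≈ 1.51 m from the right end

Take moments about the pivot (at 1.16 m from the right end).
Bucket of sand: 16.3 × 9.81 = 159.9 N down at 0.96 m → arm 0.2 m, τ = 159.9 × 0.2 = 31.98 N·m clockwise.
Net moment of existing loads = 31.98 N·m clockwise.
The weight weighs 9.28 × 9.81 = 91.04 N and must supply an equal counterclockwise moment, so its lever arm about the pivot is 31.98 / 91.04 = 0.351 m.
That puts it at 1.16 + 0.351 = 1.51 m from the right end.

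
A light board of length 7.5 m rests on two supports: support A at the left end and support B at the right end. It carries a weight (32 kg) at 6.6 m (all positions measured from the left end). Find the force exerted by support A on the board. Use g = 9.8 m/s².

R_A ≈ 37.6 N

Choose support B as the axis so its reaction then has zero moment arm.
Weight: 32 × 9.8 = 313.6 N down at 6.6 m → arm 0.9 m, τ = 313.6 × 0.9 = 282.2 N·m counterclockwise.
Net load moment about support B = 282.2 N·m counterclockwise.
Reaction R at support A is upward at 0 m, arm 7.5 m → moment R × 7.5 clockwise.
Στ = 0 ⇒ R × 7.5 = 282.2 ⇒ R = 37.6 N.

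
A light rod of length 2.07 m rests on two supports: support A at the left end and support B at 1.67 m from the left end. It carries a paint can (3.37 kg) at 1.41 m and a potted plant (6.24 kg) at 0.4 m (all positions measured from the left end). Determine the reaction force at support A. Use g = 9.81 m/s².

About support B:
Paint can: 3.37 × 9.81 = 33.06 N down at 1.41 m → arm 0.26 m, τ = 33.06 × 0.26 = 8.596 N·m counterclockwise.
Potted plant: 6.24 × 9.81 = 61.21 N down at 0.4 m → arm 1.27 m, τ = 61.21 × 1.27 = 77.74 N·m counterclockwise.
Net load moment about support B = 86.34 N·m counterclockwise.
Reaction R at support A is upward at 0 m, arm 1.67 m → moment R × 1.67 clockwise.
Balancing moments: R × 1.67 = 86.34, giving R = 51.7 N.

R_A ≈ 51.7 N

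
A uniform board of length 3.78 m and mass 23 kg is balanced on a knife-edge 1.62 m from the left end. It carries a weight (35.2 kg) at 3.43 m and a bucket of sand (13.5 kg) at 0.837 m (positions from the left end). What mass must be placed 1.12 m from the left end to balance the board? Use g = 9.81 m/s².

Taking torques about the knife-edge (at 1.62 m from the left end):
Beam weight: 23 × 9.81 = 225.6 N down at 1.89 m → arm 0.27 m, τ = 225.6 × 0.27 = 60.91 N·m clockwise.
Weight: 35.2 × 9.81 = 345.3 N down at 3.43 m → arm 1.81 m, τ = 345.3 × 1.81 = 625 N·m clockwise.
Bucket of sand: 13.5 × 9.81 = 132.4 N down at 0.837 m → arm 0.783 m, τ = 132.4 × 0.783 = 103.7 N·m counterclockwise.
Net moment of known loads = 582.2 N·m clockwise.
An unknown mass m at 1.12 m has arm 0.5 m; its moment is m·g·0.5 counterclockwise.
For rotational equilibrium, m × 9.81 × 0.5 = 582.2, so m = 582.2 / (9.81 × 0.5) = 119 kg.

m ≈ 119 kg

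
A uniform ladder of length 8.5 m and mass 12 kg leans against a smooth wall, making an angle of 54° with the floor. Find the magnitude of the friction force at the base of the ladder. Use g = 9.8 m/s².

About the foot of the ladder:
Ladder weight 12×9.8 = 117.6 N acts at 4.25 m along the ladder; its horizontal arm is 4.25·cos54° = 2.498 m → τ = 293.8 N·m clockwise.
Wall normal N acts horizontally at the top; its moment arm is the height L sinθ = 8.5·sin54° = 6.877 m, counterclockwise.
Setting net torque to zero: N × 6.877 = 293.8 → N = 42.7 N.
ΣFx = 0: friction at the foot balances the wall's push, so f = N_wall = 42.7 N.

f ≈ 42.7 N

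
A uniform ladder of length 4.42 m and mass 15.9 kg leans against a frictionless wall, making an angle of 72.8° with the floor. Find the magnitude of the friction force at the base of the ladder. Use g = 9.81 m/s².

Sum moments about the foot of the ladder (the floor normal and friction both act there and drop out).
Ladder weight 15.9×9.81 = 156 N acts at 2.21 m along the ladder; its horizontal arm is 2.21·cos72.8° = 0.6535 m → τ = 101.9 N·m clockwise.
Wall normal N acts horizontally at the top; its moment arm is the height L sinθ = 4.42·sin72.8° = 4.222 m, counterclockwise.
Στ = 0 ⇒ N × 4.222 = 101.9 ⇒ N = 24.1 N.
ΣFx = 0: friction at the foot balances the wall's push, so f = N_wall = 24.1 N.

f ≈ 24.1 N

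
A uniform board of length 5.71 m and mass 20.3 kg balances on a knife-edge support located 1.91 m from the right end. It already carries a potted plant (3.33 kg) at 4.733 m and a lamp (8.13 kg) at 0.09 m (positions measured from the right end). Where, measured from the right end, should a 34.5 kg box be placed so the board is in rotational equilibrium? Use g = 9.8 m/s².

About the knife-edge support (at 1.91 m from the right end):
Beam weight: 20.3 × 9.8 = 198.9 N down at 2.855 m → arm 0.945 m, τ = 198.9 × 0.945 = 188 N·m counterclockwise.
Potted plant: 3.33 × 9.8 = 32.63 N down at 4.733 m → arm 2.823 m, τ = 32.63 × 2.823 = 92.11 N·m counterclockwise.
Lamp: 8.13 × 9.8 = 79.67 N down at 0.09 m → arm 1.82 m, τ = 79.67 × 1.82 = 145 N·m clockwise.
Net moment of existing loads = 135.1 N·m counterclockwise.
The box weighs 34.5 × 9.8 = 338.1 N and must supply an equal clockwise moment, so its lever arm about the knife-edge support is 135.1 / 338.1 = 0.4 m.
That puts it at 1.91 − 0.4 = 1.51 m from the right end.

x ≈ 1.51 m from the right end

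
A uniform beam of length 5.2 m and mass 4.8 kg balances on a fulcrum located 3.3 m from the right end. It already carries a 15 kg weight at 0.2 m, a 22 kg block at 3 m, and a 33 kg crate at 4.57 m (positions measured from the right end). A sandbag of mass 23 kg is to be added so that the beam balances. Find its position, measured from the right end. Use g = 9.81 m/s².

x ≈ 3.93 m from the right end

Taking torques about the fulcrum (at 3.3 m from the right end):
Beam weight: 4.8 × 9.81 = 47.09 N down at 2.6 m → arm 0.7 m, τ = 47.09 × 0.7 = 32.96 N·m clockwise.
Weight: 15 × 9.81 = 147.2 N down at 0.2 m → arm 3.1 m, τ = 147.2 × 3.1 = 456.3 N·m clockwise.
Block: 22 × 9.81 = 215.8 N down at 3 m → arm 0.3 m, τ = 215.8 × 0.3 = 64.74 N·m clockwise.
Crate: 33 × 9.81 = 323.7 N down at 4.57 m → arm 1.27 m, τ = 323.7 × 1.27 = 411.1 N·m counterclockwise.
Net moment of existing loads = 142.9 N·m clockwise.
The sandbag weighs 23 × 9.81 = 225.6 N and must supply an equal counterclockwise moment, so its lever arm about the fulcrum is 142.9 / 225.6 = 0.633 m.
That puts it at 3.3 + 0.633 = 3.93 m from the right end.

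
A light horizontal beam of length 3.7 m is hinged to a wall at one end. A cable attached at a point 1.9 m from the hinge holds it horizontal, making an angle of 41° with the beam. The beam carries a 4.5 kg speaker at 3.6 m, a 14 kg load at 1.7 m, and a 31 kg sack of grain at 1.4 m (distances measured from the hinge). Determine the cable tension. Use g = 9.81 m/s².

T ≈ 656 N

Choose the hinge as the axis so the unknown hinge reaction has zero arm there.
Speaker: 4.5 × 9.81 = 44.15 N down at 3.6 m → arm 3.6 m, τ = 44.15 × 3.6 = 158.9 N·m clockwise.
Load: 14 × 9.81 = 137.3 N down at 1.7 m → arm 1.7 m, τ = 137.3 × 1.7 = 233.4 N·m clockwise.
Sack of grain: 31 × 9.81 = 304.1 N down at 1.4 m → arm 1.4 m, τ = 304.1 × 1.4 = 425.7 N·m clockwise.
Total clockwise load moment = 818 N·m.
The cable tension T acts at 1.9 m; only its component perpendicular to the beam, T sinθ, produces torque. sin 41° = 0.6561.
Στ = 0 ⇒ T × 1.9 × 0.6561 = 818 ⇒ T = 818 / 1.247 = 656 N.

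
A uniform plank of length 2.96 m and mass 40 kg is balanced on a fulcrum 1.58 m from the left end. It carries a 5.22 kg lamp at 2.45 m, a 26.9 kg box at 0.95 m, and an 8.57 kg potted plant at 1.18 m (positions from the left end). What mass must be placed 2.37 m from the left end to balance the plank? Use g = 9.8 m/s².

About the fulcrum (at 1.58 m from the left end):
Beam weight: 40 × 9.8 = 392 N down at 1.48 m → arm 0.1 m, τ = 392 × 0.1 = 39.2 N·m counterclockwise.
Lamp: 5.22 × 9.8 = 51.16 N down at 2.45 m → arm 0.87 m, τ = 51.16 × 0.87 = 44.51 N·m clockwise.
Box: 26.9 × 9.8 = 263.6 N down at 0.95 m → arm 0.63 m, τ = 263.6 × 0.63 = 166.1 N·m counterclockwise.
Potted plant: 8.57 × 9.8 = 83.99 N down at 1.18 m → arm 0.4 m, τ = 83.99 × 0.4 = 33.6 N·m counterclockwise.
Net moment of known loads = 194.4 N·m counterclockwise.
An unknown mass m at 2.37 m has arm 0.79 m; its moment is m·g·0.79 clockwise.
Balancing moments: m × 9.8 × 0.79 = 194.4, giving m = 194.4 / (9.8 × 0.79) = 25.1 kg.

m ≈ 25.1 kg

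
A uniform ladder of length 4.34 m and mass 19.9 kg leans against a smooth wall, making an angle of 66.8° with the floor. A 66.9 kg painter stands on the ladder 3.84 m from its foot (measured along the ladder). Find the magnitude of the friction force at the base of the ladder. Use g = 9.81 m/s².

Choose the foot of the ladder as the axis so the floor normal and friction both act there and drop out.
Ladder weight 19.9×9.81 = 195.2 N acts at 2.17 m along the ladder; its horizontal arm is 2.17·cos66.8° = 0.8549 m → τ = 166.9 N·m clockwise.
Painter: 66.9×9.81 = 656.3 N at 3.84 m → arm 1.513 m → τ = 993 N·m clockwise.
Wall normal N acts horizontally at the top; its moment arm is the height L sinθ = 4.34·sin66.8° = 3.989 m, counterclockwise.
For rotational equilibrium, N × 3.989 = 1160, so N = 291 N.
ΣFx = 0: friction at the foot balances the wall's push, so f = N_wall = 291 N.

f ≈ 291 N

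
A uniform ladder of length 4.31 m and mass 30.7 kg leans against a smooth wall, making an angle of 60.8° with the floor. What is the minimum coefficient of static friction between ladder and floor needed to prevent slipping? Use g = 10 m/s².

μ_min ≈ 0.279

Sum moments about the foot of the ladder (the floor normal and friction both act there and drop out).
Ladder weight 30.7×10 = 307 N acts at 2.155 m along the ladder; its horizontal arm is 2.155·cos60.8° = 1.051 m → τ = 322.7 N·m clockwise.
Wall normal N acts horizontally at the top; its moment arm is the height L sinθ = 4.31·sin60.8° = 3.762 m, counterclockwise.
For rotational equilibrium, N × 3.762 = 322.7, so N = 85.78 N.
ΣFx = 0 ⇒ f = N_wall = 85.78 N. ΣFy = 0 ⇒ N_floor = 307 N.
μ_min = f / N_floor = 85.78 / 307 = 0.279.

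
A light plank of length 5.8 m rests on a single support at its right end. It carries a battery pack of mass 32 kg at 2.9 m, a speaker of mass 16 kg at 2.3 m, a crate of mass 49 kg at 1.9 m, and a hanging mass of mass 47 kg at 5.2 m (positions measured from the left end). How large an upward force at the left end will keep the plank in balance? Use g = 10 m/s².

About the right end:
Battery pack: 32 × 10 = 320 N down at 2.9 m → arm 2.9 m, τ = 320 × 2.9 = 928 N·m counterclockwise.
Speaker: 16 × 10 = 160 N down at 2.3 m → arm 3.5 m, τ = 160 × 3.5 = 560 N·m counterclockwise.
Crate: 49 × 10 = 490 N down at 1.9 m → arm 3.9 m, τ = 490 × 3.9 = 1911 N·m counterclockwise.
Hanging mass: 47 × 10 = 470 N down at 5.2 m → arm 0.6 m, τ = 470 × 0.6 = 282 N·m counterclockwise.
Net moment of the loads = 3681 N·m counterclockwise.
The upward force F acts at the left end, arm 5.8 m, giving F × 5.8 clockwise.
Στ = 0 ⇒ F × 5.8 = 3681 ⇒ F = 3681 / 5.8 = 635 N.

F ≈ 635 N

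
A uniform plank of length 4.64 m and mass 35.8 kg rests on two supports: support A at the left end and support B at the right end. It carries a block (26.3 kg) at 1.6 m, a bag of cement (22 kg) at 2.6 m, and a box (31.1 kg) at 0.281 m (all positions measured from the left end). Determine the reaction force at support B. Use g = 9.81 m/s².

R_B ≈ 404 N

Taking torques about support A:
Beam weight: 35.8 × 9.81 = 351.2 N down at 2.32 m → arm 2.32 m, τ = 351.2 × 2.32 = 814.8 N·m clockwise.
Block: 26.3 × 9.81 = 258 N down at 1.6 m → arm 1.6 m, τ = 258 × 1.6 = 412.8 N·m clockwise.
Bag of cement: 22 × 9.81 = 215.8 N down at 2.6 m → arm 2.6 m, τ = 215.8 × 2.6 = 561.1 N·m clockwise.
Box: 31.1 × 9.81 = 305.1 N down at 0.281 m → arm 0.281 m, τ = 305.1 × 0.281 = 85.73 N·m clockwise.
Net load moment about support A = 1874 N·m clockwise.
Reaction R at support B is upward at 4.64 m, arm 4.64 m → moment R × 4.64 counterclockwise.
Setting net torque to zero: R × 4.64 = 1874 → R = 404 N.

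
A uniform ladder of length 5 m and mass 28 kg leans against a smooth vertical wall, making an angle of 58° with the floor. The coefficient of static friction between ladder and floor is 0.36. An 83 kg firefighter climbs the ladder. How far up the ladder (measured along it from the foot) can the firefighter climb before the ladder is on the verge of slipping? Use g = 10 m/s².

d ≈ 3.01 m

Choose the foot of the ladder as the axis so the floor normal and friction both act there and drop out.
Ladder weight 28×10 = 280 N acts at 2.5 m along the ladder; its horizontal arm is 2.5·cos58° = 1.325 m → τ = 371 N·m clockwise.
Firefighter weight 83×10 = 830 N at distance d → arm d·cos58° → τ = 830·d·0.5299 clockwise.
Wall normal N at the top has arm L sinθ = 4.24 m counterclockwise, so Στ = 0 gives N·4.24 = 371 + 439.8·d.
ΣFy = 0 ⇒ N_floor = 1110 N, so the maximum friction is μ_s·N_floor = 0.36×1110 = 399.6 N. ΣFx = 0 ⇒ N_wall = f, so at the slipping point N = 399.6 N.
Substituting: 399.6×4.24 = 371 + 439.8·d ⇒ d = (1694 − 371) / 439.8 = 3.01 m.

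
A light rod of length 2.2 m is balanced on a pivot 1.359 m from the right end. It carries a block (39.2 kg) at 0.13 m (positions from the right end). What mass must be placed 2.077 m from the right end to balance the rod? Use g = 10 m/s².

Choose the pivot (at 1.359 m from the right end) as the axis so the support reaction has zero arm there.
Block: 39.2 × 10 = 392 N down at 0.13 m → arm 1.229 m, τ = 392 × 1.229 = 481.8 N·m clockwise.
Net moment of known loads = 481.8 N·m clockwise.
An unknown mass m at 2.077 m has arm 0.718 m; its moment is m·g·0.718 counterclockwise.
Balancing moments: m × 10 × 0.718 = 481.8, giving m = 481.8 / (10 × 0.718) = 67.1 kg.

m ≈ 67.1 kg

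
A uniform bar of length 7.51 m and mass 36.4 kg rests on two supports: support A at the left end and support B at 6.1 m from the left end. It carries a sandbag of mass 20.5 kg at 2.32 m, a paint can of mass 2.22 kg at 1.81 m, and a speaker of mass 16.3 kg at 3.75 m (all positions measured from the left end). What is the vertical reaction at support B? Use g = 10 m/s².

Sum moments about support A (its reaction then has zero moment arm).
Beam weight: 36.4 × 10 = 364 N down at 3.755 m → arm 3.755 m, τ = 364 × 3.755 = 1367 N·m clockwise.
Sandbag: 20.5 × 10 = 205 N down at 2.32 m → arm 2.32 m, τ = 205 × 2.32 = 475.6 N·m clockwise.
Paint can: 2.22 × 10 = 22.2 N down at 1.81 m → arm 1.81 m, τ = 22.2 × 1.81 = 40.18 N·m clockwise.
Speaker: 16.3 × 10 = 163 N down at 3.75 m → arm 3.75 m, τ = 163 × 3.75 = 611.2 N·m clockwise.
Net load moment about support A = 2494 N·m clockwise.
Reaction R at support B is upward at 6.1 m, arm 6.1 m → moment R × 6.1 counterclockwise.
For rotational equilibrium, R × 6.1 = 2494, so R = 409 N.

R_B ≈ 409 N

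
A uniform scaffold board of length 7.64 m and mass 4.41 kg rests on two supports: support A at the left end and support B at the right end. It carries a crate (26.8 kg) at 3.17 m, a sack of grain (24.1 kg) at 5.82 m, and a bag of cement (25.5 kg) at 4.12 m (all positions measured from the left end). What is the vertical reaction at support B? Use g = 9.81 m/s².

R_B ≈ 446 N

About support A:
Beam weight: 4.41 × 9.81 = 43.26 N down at 3.82 m → arm 3.82 m, τ = 43.26 × 3.82 = 165.3 N·m clockwise.
Crate: 26.8 × 9.81 = 262.9 N down at 3.17 m → arm 3.17 m, τ = 262.9 × 3.17 = 833.4 N·m clockwise.
Sack of grain: 24.1 × 9.81 = 236.4 N down at 5.82 m → arm 5.82 m, τ = 236.4 × 5.82 = 1376 N·m clockwise.
Bag of cement: 25.5 × 9.81 = 250.2 N down at 4.12 m → arm 4.12 m, τ = 250.2 × 4.12 = 1031 N·m clockwise.
Net load moment about support A = 3406 N·m clockwise.
Reaction R at support B is upward at 7.64 m, arm 7.64 m → moment R × 7.64 counterclockwise.
For rotational equilibrium, R × 7.64 = 3406, so R = 446 N.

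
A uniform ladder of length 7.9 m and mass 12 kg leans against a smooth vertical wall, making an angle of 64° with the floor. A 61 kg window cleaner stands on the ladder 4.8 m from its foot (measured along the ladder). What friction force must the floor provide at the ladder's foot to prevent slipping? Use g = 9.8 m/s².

About the foot of the ladder:
Ladder weight 12×9.8 = 117.6 N acts at 3.95 m along the ladder; its horizontal arm is 3.95·cos64° = 1.732 m → τ = 203.7 N·m clockwise.
Window cleaner: 61×9.8 = 597.8 N at 4.8 m → arm 2.104 m → τ = 1258 N·m clockwise.
Wall normal N acts horizontally at the top; its moment arm is the height L sinθ = 7.9·sin64° = 7.1 m, counterclockwise.
Balancing moments: N × 7.1 = 1462, giving N = 206 N.
ΣFx = 0: friction at the foot balances the wall's push, so f = N_wall = 206 N.

f ≈ 206 N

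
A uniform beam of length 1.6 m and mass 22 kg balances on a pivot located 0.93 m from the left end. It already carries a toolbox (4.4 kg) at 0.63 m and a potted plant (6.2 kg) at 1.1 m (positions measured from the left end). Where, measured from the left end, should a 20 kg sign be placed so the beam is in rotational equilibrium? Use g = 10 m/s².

Sum moments about the pivot (at 0.93 m from the left end) (the support reaction has zero arm there).
Beam weight: 22 × 10 = 220 N down at 0.8 m → arm 0.13 m, τ = 220 × 0.13 = 28.6 N·m counterclockwise.
Toolbox: 4.4 × 10 = 44 N down at 0.63 m → arm 0.3 m, τ = 44 × 0.3 = 13.2 N·m counterclockwise.
Potted plant: 6.2 × 10 = 62 N down at 1.1 m → arm 0.17 m, τ = 62 × 0.17 = 10.54 N·m clockwise.
Net moment of existing loads = 31.26 N·m counterclockwise.
The sign weighs 20 × 10 = 200 N and must supply an equal clockwise moment, so its lever arm about the pivot is 31.26 / 200 = 0.156 m.
That puts it at 0.93 + 0.156 = 1.09 m from the left end.

x ≈ 1.09 m from the left end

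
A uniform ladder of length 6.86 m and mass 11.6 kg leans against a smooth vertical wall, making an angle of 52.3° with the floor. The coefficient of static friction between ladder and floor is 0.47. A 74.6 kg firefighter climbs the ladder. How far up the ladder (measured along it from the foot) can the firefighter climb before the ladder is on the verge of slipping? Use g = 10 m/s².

d ≈ 4.29 m

Choose the foot of the ladder as the axis so the floor normal and friction both act there and drop out.
Ladder weight 11.6×10 = 116 N acts at 3.43 m along the ladder; its horizontal arm is 3.43·cos52.3° = 2.098 m → τ = 243.4 N·m clockwise.
Firefighter weight 74.6×10 = 746 N at distance d → arm d·cos52.3° → τ = 746·d·0.6115 clockwise.
Wall normal N at the top has arm L sinθ = 5.428 m counterclockwise, so Στ = 0 gives N·5.428 = 243.4 + 456.2·d.
ΣFy = 0 ⇒ N_floor = 862 N, so the maximum friction is μ_s·N_floor = 0.47×862 = 405.1 N. ΣFx = 0 ⇒ N_wall = f, so at the slipping point N = 405.1 N.
Substituting: 405.1×5.428 = 243.4 + 456.2·d ⇒ d = (2199 − 243.4) / 456.2 = 4.29 m.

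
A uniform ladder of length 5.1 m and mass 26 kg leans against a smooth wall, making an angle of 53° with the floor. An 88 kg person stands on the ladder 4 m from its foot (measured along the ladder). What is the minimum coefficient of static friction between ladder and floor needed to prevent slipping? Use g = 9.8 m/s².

μ_min ≈ 0.542

Choose the foot of the ladder as the axis so the floor normal and friction both act there and drop out.
Ladder weight 26×9.8 = 254.8 N acts at 2.55 m along the ladder; its horizontal arm is 2.55·cos53° = 1.535 m → τ = 391.1 N·m clockwise.
Person: 88×9.8 = 862.4 N at 4 m → arm 2.407 m → τ = 2076 N·m clockwise.
Wall normal N acts horizontally at the top; its moment arm is the height L sinθ = 5.1·sin53° = 4.073 m, counterclockwise.
Balancing moments: N × 4.073 = 2467, giving N = 605.7 N.
ΣFx = 0 ⇒ f = N_wall = 605.7 N. ΣFy = 0 ⇒ N_floor = 1117 N.
μ_min = f / N_floor = 605.7 / 1117 = 0.542.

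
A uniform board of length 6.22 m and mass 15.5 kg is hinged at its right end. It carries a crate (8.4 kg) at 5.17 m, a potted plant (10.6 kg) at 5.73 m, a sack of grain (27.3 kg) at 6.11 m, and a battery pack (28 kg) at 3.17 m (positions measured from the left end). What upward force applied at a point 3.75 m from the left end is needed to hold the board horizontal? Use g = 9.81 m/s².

Choose the right end as the axis so the unknown pivot reaction has zero arm there.
Beam weight: 15.5 × 9.81 = 152.1 N down at 3.11 m → arm 3.11 m, τ = 152.1 × 3.11 = 473 N·m counterclockwise.
Crate: 8.4 × 9.81 = 82.4 N down at 5.17 m → arm 1.05 m, τ = 82.4 × 1.05 = 86.52 N·m counterclockwise.
Potted plant: 10.6 × 9.81 = 104 N down at 5.73 m → arm 0.49 m, τ = 104 × 0.49 = 50.96 N·m counterclockwise.
Sack of grain: 27.3 × 9.81 = 267.8 N down at 6.11 m → arm 0.11 m, τ = 267.8 × 0.11 = 29.46 N·m counterclockwise.
Battery pack: 28 × 9.81 = 274.7 N down at 3.17 m → arm 3.05 m, τ = 274.7 × 3.05 = 837.8 N·m counterclockwise.
Net moment of the loads = 1478 N·m counterclockwise.
The upward force F acts at a point 3.75 m from the left end, arm 2.47 m, giving F × 2.47 clockwise.
For rotational equilibrium, F × 2.47 = 1478, so F = 1478 / 2.47 = 598 N.

F ≈ 598 N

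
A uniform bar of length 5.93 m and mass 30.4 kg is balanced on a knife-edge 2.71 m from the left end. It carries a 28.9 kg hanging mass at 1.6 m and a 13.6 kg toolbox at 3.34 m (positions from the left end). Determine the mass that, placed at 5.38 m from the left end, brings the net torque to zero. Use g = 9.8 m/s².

Choose the knife-edge (at 2.71 m from the left end) as the axis so the support reaction has zero arm there.
Beam weight: 30.4 × 9.8 = 297.9 N down at 2.965 m → arm 0.255 m, τ = 297.9 × 0.255 = 75.96 N·m clockwise.
Hanging mass: 28.9 × 9.8 = 283.2 N down at 1.6 m → arm 1.11 m, τ = 283.2 × 1.11 = 314.4 N·m counterclockwise.
Toolbox: 13.6 × 9.8 = 133.3 N down at 3.34 m → arm 0.63 m, τ = 133.3 × 0.63 = 83.98 N·m clockwise.
Net moment of known loads = 154.5 N·m counterclockwise.
An unknown mass m at 5.38 m has arm 2.67 m; its moment is m·g·2.67 clockwise.
For rotational equilibrium, m × 9.8 × 2.67 = 154.5, so m = 154.5 / (9.8 × 2.67) = 5.9 kg.

m ≈ 5.9 kg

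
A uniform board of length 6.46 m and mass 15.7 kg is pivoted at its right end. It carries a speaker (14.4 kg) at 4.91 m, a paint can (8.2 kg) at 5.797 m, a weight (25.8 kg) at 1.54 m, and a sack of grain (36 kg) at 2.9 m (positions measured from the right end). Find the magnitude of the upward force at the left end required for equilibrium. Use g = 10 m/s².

F ≈ 485 N

About the right end:
Beam weight: 15.7 × 10 = 157 N down at 3.23 m → arm 3.23 m, τ = 157 × 3.23 = 507.1 N·m counterclockwise.
Speaker: 14.4 × 10 = 144 N down at 4.91 m → arm 4.91 m, τ = 144 × 4.91 = 707 N·m counterclockwise.
Paint can: 8.2 × 10 = 82 N down at 5.797 m → arm 5.797 m, τ = 82 × 5.797 = 475.4 N·m counterclockwise.
Weight: 25.8 × 10 = 258 N down at 1.54 m → arm 1.54 m, τ = 258 × 1.54 = 397.3 N·m counterclockwise.
Sack of grain: 36 × 10 = 360 N down at 2.9 m → arm 2.9 m, τ = 360 × 2.9 = 1044 N·m counterclockwise.
Net moment of the loads = 3131 N·m counterclockwise.
The upward force F acts at the left end, arm 6.46 m, giving F × 6.46 clockwise.
Balancing moments: F × 6.46 = 3131, giving F = 3131 / 6.46 = 485 N.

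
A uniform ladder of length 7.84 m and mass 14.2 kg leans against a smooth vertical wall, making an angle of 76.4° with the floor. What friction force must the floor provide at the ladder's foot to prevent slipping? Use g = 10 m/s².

Choose the foot of the ladder as the axis so the floor normal and friction both act there and drop out.
Ladder weight 14.2×10 = 142 N acts at 3.92 m along the ladder; its horizontal arm is 3.92·cos76.4° = 0.9218 m → τ = 130.9 N·m clockwise.
Wall normal N acts horizontally at the top; its moment arm is the height L sinθ = 7.84·sin76.4° = 7.62 m, counterclockwise.
Setting net torque to zero: N × 7.62 = 130.9 → N = 17.2 N.
ΣFx = 0: friction at the foot balances the wall's push, so f = N_wall = 17.2 N.

f ≈ 17.2 N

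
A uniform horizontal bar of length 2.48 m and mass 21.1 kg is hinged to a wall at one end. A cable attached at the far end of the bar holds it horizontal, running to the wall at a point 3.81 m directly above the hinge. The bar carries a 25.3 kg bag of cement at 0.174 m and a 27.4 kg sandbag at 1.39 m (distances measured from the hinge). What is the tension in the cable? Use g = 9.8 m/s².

T ≈ 324 N

Sum moments about the hinge (the unknown hinge reaction has zero arm there).
Beam weight: 21.1 × 9.8 = 206.8 N down at 1.24 m → arm 1.24 m, τ = 206.8 × 1.24 = 256.4 N·m clockwise.
Bag of cement: 25.3 × 9.8 = 247.9 N down at 0.174 m → arm 0.174 m, τ = 247.9 × 0.174 = 43.13 N·m clockwise.
Sandbag: 27.4 × 9.8 = 268.5 N down at 1.39 m → arm 1.39 m, τ = 268.5 × 1.39 = 373.2 N·m clockwise.
Total clockwise load moment = 672.7 N·m.
The cable tension T acts at 2.48 m; only its component perpendicular to the bar, T sinθ, produces torque. sinθ = h/√(h²+d²) = 3.81/√(3.81²+2.48²) = 0.8381.
For rotational equilibrium, T × 2.48 × 0.8381 = 672.7, so T = 672.7 / 2.078 = 324 N.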